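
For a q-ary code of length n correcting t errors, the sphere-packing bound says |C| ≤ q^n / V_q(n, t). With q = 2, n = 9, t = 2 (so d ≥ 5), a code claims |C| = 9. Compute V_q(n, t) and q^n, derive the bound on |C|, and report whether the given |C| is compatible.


V_q(n, t) = 46, q^n = 512, Hamming bound = 11, |C| = 9 ≤ bound (satisfied).

Step 1: Compute V_q(n, t) = Σ_{j=0}^2 C(n, j) (q−1)^j.
  j = 0: C(9,0)·(1)^0 = 1·1 = 1.
  j = 1: C(9,1)·(1)^1 = 9·1 = 9.
  j = 2: C(9,2)·(1)^2 = 36·1 = 36.
  V_q(n, t) = 1 + 9 + 36 = 46.
Step 2: q^n = 2^9 = 512.
Step 3: Hamming bound ⌊q^n / V_q(n,t)⌋ = ⌊512/46⌋ = 11.
Step 4: Compare |C| = 9 to 11: satisfied.
The claimed |C| lies below the Hamming bound.


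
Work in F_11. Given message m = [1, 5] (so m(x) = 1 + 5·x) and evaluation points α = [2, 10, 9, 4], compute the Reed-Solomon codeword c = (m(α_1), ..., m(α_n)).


c = [0, 7, 2, 10]

Message polynomial: m(x) = 1 + 5·x (mod 11).
For each evaluation point α_i, compute m(α_i) mod 11:
  α_1 = 2: Horner steps 5 → 0, so m(2) = 0.
  α_2 = 10: Horner steps 5 → 7, so m(10) = 7.
  α_3 = 9: Horner steps 5 → 2, so m(9) = 2.
  α_4 = 4: Horner steps 5 → 10, so m(4) = 10.
Codeword c = [0, 7, 2, 10] ∈ F_11^4.


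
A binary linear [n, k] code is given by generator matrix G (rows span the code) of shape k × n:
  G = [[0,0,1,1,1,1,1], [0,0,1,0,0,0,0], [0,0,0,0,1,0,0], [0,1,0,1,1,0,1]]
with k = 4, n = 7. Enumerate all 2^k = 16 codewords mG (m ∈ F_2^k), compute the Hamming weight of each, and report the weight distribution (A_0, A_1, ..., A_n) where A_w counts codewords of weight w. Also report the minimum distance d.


Weight distribution: A_0 = 1, A_1 = 2, A_2 = 2, A_3 = 4, A_4 = 5, A_5 = 2. Minimum distance d = 1.

Enumerate all 2^4 = 16 messages m ∈ F_2^4.
For each, compute codeword c = mG in F_2^7, then tally its weight.
  m = 0000 → c = 0000000, weight = 0.
  m = 1000 → c = 0011111, weight = 5.
  m = 0100 → c = 0010000, weight = 1.
  m = 1100 → c = 0001111, weight = 4.
  m = 0010 → c = 0000100, weight = 1.
  m = 1010 → c = 0011011, weight = 4.
  m = 0110 → c = 0010100, weight = 2.
  m = 1110 → c = 0001011, weight = 3.
  m = 0001 → c = 0101101, weight = 4.
  m = 1001 → c = 0110010, weight = 3.
  m = 0101 → c = 0111101, weight = 5.
  m = 1101 → c = 0100010, weight = 2.
  m = 0011 → c = 0101001, weight = 3.
  m = 1011 → c = 0110110, weight = 4.
  m = 0111 → c = 0111001, weight = 4.
  m = 1111 → c = 0100110, weight = 3.
Tally weights:
  weight 0: 1 codewords.
  weight 1: 2 codewords.
  weight 2: 2 codewords.
  weight 3: 4 codewords.
  weight 4: 5 codewords.
  weight 5: 2 codewords.
Minimum distance d = smallest w > 0 with A_w > 0 = 1.
Sanity: Σ A_w = 16 = 2^4 = 16 ✓.


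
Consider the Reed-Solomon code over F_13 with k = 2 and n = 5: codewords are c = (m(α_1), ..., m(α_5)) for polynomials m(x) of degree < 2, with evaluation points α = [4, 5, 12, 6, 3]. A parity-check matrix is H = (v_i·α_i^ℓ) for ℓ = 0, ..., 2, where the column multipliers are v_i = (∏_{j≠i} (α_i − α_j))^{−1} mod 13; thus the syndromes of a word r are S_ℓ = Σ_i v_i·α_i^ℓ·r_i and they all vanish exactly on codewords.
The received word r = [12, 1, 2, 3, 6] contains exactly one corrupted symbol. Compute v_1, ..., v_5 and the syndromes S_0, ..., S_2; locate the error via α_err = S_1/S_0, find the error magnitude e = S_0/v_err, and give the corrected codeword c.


S = (11, 7, 8), error at position 5, error magnitude e = 9, c = [12, 1, 2, 3, 10].

Step 1: column multipliers v_i = (∏_{j≠i}(α_i − α_j))^{−1} mod 13.
  i = 1 (α = 4): (4−5)(4−12)(4−6)(4−3) = (−1)·(−8)·(−2)·1 = −16 ≡ 10, so v_1 = 10^{−1} = 4 (mod 13).
  i = 2 (α = 5): (5−4)(5−12)(5−6)(5−3) = 1·(−7)·(−1)·2 = 14 ≡ 1, so v_2 = 1^{−1} = 1 (mod 13).
  i = 3 (α = 12): (12−4)(12−5)(12−6)(12−3) = 8·7·6·9 = 3024 ≡ 8, so v_3 = 8^{−1} = 5 (mod 13).
  i = 4 (α = 6): (6−4)(6−5)(6−12)(6−3) = 2·1·(−6)·3 = −36 ≡ 3, so v_4 = 3^{−1} = 9 (mod 13).
  i = 5 (α = 3): (3−4)(3−5)(3−12)(3−6) = (−1)·(−2)·(−9)·(−3) = 54 ≡ 2, so v_5 = 2^{−1} = 7 (mod 13).
  v = [4, 1, 5, 9, 7].
Step 2: syndromes of r = [12, 1, 2, 3, 6] (all sums mod 13).
  S_0 = Σ v_i r_i = 4·12 + 1·1 + 5·2 + 9·3 + 7·6 = 128 ≡ 11.
  S_1 = Σ v_i α_i r_i = 4·4·12 + 1·5·1 + 5·12·2 + 9·6·3 + 7·3·6 = 605 ≡ 7.
  α_i^2 mod 13 = [3, 12, 1, 10, 9].
  S_2 = Σ v_i α_i^2 r_i = 4·3·12 + 1·12·1 + 5·1·2 + 9·10·3 + 7·9·6 = 814 ≡ 8.
  S = (11, 7, 8) ≠ 0, so r is not a codeword (an error is present).
Step 3: locate the error. For a single error e at position i, S_ℓ = v_i·e·α_i^ℓ, so α_err = S_1/S_0.
  S_0^{−1} = 11^{−1} = 6 (mod 13), so α_err = 7·6 = 42 ≡ 3 = α_5. Error position i = 5.
  Consistency check: S_2/S_1 = 8·2 = 16 ≡ 3 = α_err ✓ (single-error assumption holds).
Step 4: error magnitude e = S_0/v_5 = S_0·∏_{j≠5}(α_5 − α_j) = 11·2 = 22 ≡ 9 (mod 13).
Step 5: correct position 5: c_5 = r_5 − e = 6 − 9 ≡ 10 (mod 13). Hence c = [12, 1, 2, 3, 10].
  Check: interpolating c through the α_i gives m(x) = 4 + 2·x (degree < 2) with m(α_i) = c_i for every i, so c is indeed a codeword.


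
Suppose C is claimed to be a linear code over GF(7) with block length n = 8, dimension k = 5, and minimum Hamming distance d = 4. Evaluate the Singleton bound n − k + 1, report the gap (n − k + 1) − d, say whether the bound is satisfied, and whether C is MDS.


Singleton RHS = n − k + 1 = 4, slack = 0, bound satisfied, MDS.

Singleton bound: d ≤ n − k + 1.
Here n = 8, k = 5, so n − k + 1 = 4.
Given d = 4, check d ≤ 4: YES.
Slack = (n − k + 1) − d = 0.
The code is MDS (slack = 0).
Description: the claimed parameters are [8, 5, 4]_7; such a code would be MDS (meets Singleton bound).


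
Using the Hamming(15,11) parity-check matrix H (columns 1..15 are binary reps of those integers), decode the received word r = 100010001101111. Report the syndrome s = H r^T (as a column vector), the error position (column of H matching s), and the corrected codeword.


s = (0, 1, 1, 1)^T, error position = 7, corrected codeword c = 100010101101111

Compute s = H r^T mod 2 one row at a time:
  s_1 = 0 + 1 + 1 + 0 + 1 + 1 + 1 + 1 = 6 ≡ 0 (mod 2).
  s_2 = 0 + 1 + 0 + 0 + 1 + 1 + 1 + 1 = 5 ≡ 1 (mod 2).
  s_3 = 0 + 0 + 0 + 0 + 1 + 0 + 1 + 1 = 3 ≡ 1 (mod 2).
  s_4 = 1 + 0 + 1 + 0 + 1 + 0 + 1 + 1 = 5 ≡ 1 (mod 2).
s = (0, 1, 1, 1)^T — this equals column 7 of H (binary 0111), so error is at position 7.
Correct: flip bit 7 of r = 100010001101111 to get c = 100010101101111.


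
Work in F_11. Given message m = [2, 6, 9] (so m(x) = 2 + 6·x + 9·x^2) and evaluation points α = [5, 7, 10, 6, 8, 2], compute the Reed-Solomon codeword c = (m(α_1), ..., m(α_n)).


c = [4, 1, 5, 10, 10, 6]

Message polynomial: m(x) = 2 + 6·x + 9·x^2 (mod 11).
For each evaluation point α_i, compute m(α_i) mod 11:
  α_1 = 5: Horner steps 9 → 7 → 4, so m(5) = 4.
  α_2 = 7: Horner steps 9 → 3 → 1, so m(7) = 1.
  α_3 = 10: Horner steps 9 → 8 → 5, so m(10) = 5.
  α_4 = 6: Horner steps 9 → 5 → 10, so m(6) = 10.
  α_5 = 8: Horner steps 9 → 1 → 10, so m(8) = 10.
  α_6 = 2: Horner steps 9 → 2 → 6, so m(2) = 6.
Codeword c = [4, 1, 5, 10, 10, 6] ∈ F_11^6.


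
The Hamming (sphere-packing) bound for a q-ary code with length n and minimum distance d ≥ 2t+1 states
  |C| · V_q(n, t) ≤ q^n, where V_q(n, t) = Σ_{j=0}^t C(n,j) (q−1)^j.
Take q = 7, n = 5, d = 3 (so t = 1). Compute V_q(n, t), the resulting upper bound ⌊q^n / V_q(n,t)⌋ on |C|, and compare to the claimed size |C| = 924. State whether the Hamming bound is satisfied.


V_q(n, t) = 31, q^n = 16807, Hamming bound = 542, |C| = 924 > bound (violated).

Step 1: Compute V_q(n, t) = Σ_{j=0}^1 C(n, j) (q−1)^j.
  j = 0: C(5,0)·(6)^0 = 1·1 = 1.
  j = 1: C(5,1)·(6)^1 = 5·6 = 30.
  V_q(n, t) = 1 + 30 = 31.
Step 2: q^n = 7^5 = 16807.
Step 3: Hamming bound ⌊q^n / V_q(n,t)⌋ = ⌊16807/31⌋ = 542.
Step 4: Compare |C| = 924 to 542: violated.
The claimed |C| lies above the Hamming bound, so no 7-ary code of length 5 with d ≥ 3 can have 924 codewords.


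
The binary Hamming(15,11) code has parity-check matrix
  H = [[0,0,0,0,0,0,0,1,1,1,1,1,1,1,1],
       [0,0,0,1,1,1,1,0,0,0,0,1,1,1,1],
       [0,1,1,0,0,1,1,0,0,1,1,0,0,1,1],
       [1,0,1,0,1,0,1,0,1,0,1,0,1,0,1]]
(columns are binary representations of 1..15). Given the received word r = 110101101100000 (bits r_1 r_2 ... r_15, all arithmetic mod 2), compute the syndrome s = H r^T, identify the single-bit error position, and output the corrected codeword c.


s = (0, 1, 0, 1)^T, error position = 5, corrected codeword c = 110111101100000

Compute s = H r^T mod 2 one row at a time:
  s_1 = 0 + 1 + 1 + 0 + 0 + 0 + 0 + 0 = 2 ≡ 0 (mod 2).
  s_2 = 1 + 0 + 1 + 1 + 0 + 0 + 0 + 0 = 3 ≡ 1 (mod 2).
  s_3 = 1 + 0 + 1 + 1 + 1 + 0 + 0 + 0 = 4 ≡ 0 (mod 2).
  s_4 = 1 + 0 + 0 + 1 + 1 + 0 + 0 + 0 = 3 ≡ 1 (mod 2).
s = (0, 1, 0, 1)^T — this equals column 5 of H (binary 0101), so error is at position 5.
Correct: flip bit 5 of r = 110101101100000 to get c = 110111101100000.


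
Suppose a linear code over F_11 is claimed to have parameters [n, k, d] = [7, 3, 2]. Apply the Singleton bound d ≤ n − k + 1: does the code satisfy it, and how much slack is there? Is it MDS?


Singleton RHS = n − k + 1 = 5, slack = 3, bound satisfied, not MDS.

Singleton bound: d ≤ n − k + 1.
Here n = 7, k = 3, so n − k + 1 = 5.
Given d = 2, check d ≤ 5: YES.
Slack = (n − k + 1) − d = 3.
The code is NOT MDS (slack = 3 > 0).
Description: the claimed parameters are [7, 3, 2]_11; such a code would be non-MDS.


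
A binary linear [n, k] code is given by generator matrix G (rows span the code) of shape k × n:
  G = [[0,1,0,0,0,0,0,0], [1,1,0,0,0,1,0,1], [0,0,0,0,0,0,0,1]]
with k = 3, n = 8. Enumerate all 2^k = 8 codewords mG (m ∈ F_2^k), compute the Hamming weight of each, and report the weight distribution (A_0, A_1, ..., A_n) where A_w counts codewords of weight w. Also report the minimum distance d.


Weight distribution: A_0 = 1, A_1 = 2, A_2 = 2, A_3 = 2, A_4 = 1. Minimum distance d = 1.

Enumerate all 2^3 = 8 messages m ∈ F_2^3.
For each, compute codeword c = mG in F_2^8, then tally its weight.
  m = 000 → c = 00000000, weight = 0.
  m = 100 → c = 01000000, weight = 1.
  m = 010 → c = 11000101, weight = 4.
  m = 110 → c = 10000101, weight = 3.
  m = 001 → c = 00000001, weight = 1.
  m = 101 → c = 01000001, weight = 2.
  m = 011 → c = 11000100, weight = 3.
  m = 111 → c = 10000100, weight = 2.
Tally weights:
  weight 0: 1 codewords.
  weight 1: 2 codewords.
  weight 2: 2 codewords.
  weight 3: 2 codewords.
  weight 4: 1 codewords.
Minimum distance d = smallest w > 0 with A_w > 0 = 1.
Sanity: Σ A_w = 8 = 2^3 = 8 ✓.


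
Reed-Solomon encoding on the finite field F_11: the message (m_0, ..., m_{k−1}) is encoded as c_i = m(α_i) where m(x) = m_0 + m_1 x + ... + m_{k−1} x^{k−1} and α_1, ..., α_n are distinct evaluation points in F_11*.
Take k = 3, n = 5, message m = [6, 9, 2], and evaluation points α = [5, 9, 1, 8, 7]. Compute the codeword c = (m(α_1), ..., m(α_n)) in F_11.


c = [2, 7, 6, 8, 2]

Message polynomial: m(x) = 6 + 9·x + 2·x^2 (mod 11).
For each evaluation point α_i, compute m(α_i) mod 11:
  α_1 = 5: Horner steps 2 → 8 → 2, so m(5) = 2.
  α_2 = 9: Horner steps 2 → 5 → 7, so m(9) = 7.
  α_3 = 1: Horner steps 2 → 0 → 6, so m(1) = 6.
  α_4 = 8: Horner steps 2 → 3 → 8, so m(8) = 8.
  α_5 = 7: Horner steps 2 → 1 → 2, so m(7) = 2.
Codeword c = [2, 7, 6, 8, 2] ∈ F_11^5.


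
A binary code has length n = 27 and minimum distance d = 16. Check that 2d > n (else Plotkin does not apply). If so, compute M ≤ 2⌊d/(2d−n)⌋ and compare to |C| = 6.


Plotkin bound M ≤ 6; given |C| = 6 ≤ bound (satisfied).

Check applicability: 2d = 32, n = 27.
2d − n = 5 > 0, so Plotkin applies.
Compute d/(2d−n) = 16/5 ≈ 3.2000.
⌊d/(2d−n)⌋ = 3.
Plotkin bound: M ≤ 2·3 = 6.
Given |C| = 6, check: satisfied.
This |C| is at the Plotkin bound.


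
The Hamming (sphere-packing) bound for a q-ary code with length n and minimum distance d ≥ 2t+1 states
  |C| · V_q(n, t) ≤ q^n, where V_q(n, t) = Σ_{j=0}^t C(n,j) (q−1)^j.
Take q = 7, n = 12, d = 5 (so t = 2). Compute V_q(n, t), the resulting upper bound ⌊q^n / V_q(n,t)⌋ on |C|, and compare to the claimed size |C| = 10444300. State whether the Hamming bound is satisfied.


V_q(n, t) = 2449, q^n = 13841287201, Hamming bound = 5651811, |C| = 10444300 > bound (violated).

Step 1: Compute V_q(n, t) = Σ_{j=0}^2 C(n, j) (q−1)^j.
  j = 0: C(12,0)·(6)^0 = 1·1 = 1.
  j = 1: C(12,1)·(6)^1 = 12·6 = 72.
  j = 2: C(12,2)·(6)^2 = 66·36 = 2376.
  V_q(n, t) = 1 + 72 + 2376 = 2449.
Step 2: q^n = 7^12 = 13841287201.
Step 3: Hamming bound ⌊q^n / V_q(n,t)⌋ = ⌊13841287201/2449⌋ = 5651811.
Step 4: Compare |C| = 10444300 to 5651811: violated.
The claimed |C| lies above the Hamming bound, so no 7-ary code of length 12 with d ≥ 5 can have 10444300 codewords.


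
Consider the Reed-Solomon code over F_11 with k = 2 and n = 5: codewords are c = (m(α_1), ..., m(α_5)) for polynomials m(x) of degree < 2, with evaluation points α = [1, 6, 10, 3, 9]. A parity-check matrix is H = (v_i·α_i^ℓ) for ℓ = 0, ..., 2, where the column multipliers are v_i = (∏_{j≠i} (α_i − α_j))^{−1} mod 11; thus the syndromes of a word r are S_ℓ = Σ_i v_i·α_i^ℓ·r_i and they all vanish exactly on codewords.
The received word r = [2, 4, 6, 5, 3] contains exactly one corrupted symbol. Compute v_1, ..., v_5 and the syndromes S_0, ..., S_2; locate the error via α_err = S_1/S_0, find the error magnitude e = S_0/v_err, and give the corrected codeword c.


S = (4, 7, 4), error at position 3, error magnitude e = 7, c = [2, 4, 10, 5, 3].

Step 1: column multipliers v_i = (∏_{j≠i}(α_i − α_j))^{−1} mod 11.
  i = 1 (α = 1): (1−6)(1−10)(1−3)(1−9) = (−5)·(−9)·(−2)·(−8) = 720 ≡ 5, so v_1 = 5^{−1} = 9 (mod 11).
  i = 2 (α = 6): (6−1)(6−10)(6−3)(6−9) = 5·(−4)·3·(−3) = 180 ≡ 4, so v_2 = 4^{−1} = 3 (mod 11).
  i = 3 (α = 10): (10−1)(10−6)(10−3)(10−9) = 9·4·7·1 = 252 ≡ 10, so v_3 = 10^{−1} = 10 (mod 11).
  i = 4 (α = 3): (3−1)(3−6)(3−10)(3−9) = 2·(−3)·(−7)·(−6) = −252 ≡ 1, so v_4 = 1^{−1} = 1 (mod 11).
  i = 5 (α = 9): (9−1)(9−6)(9−10)(9−3) = 8·3·(−1)·6 = −144 ≡ 10, so v_5 = 10^{−1} = 10 (mod 11).
  v = [9, 3, 10, 1, 10].
Step 2: syndromes of r = [2, 4, 6, 5, 3] (all sums mod 11).
  S_0 = Σ v_i r_i = 9·2 + 3·4 + 10·6 + 1·5 + 10·3 = 125 ≡ 4.
  S_1 = Σ v_i α_i r_i = 9·1·2 + 3·6·4 + 10·10·6 + 1·3·5 + 10·9·3 = 975 ≡ 7.
  α_i^2 mod 11 = [1, 3, 1, 9, 4].
  S_2 = Σ v_i α_i^2 r_i = 9·1·2 + 3·3·4 + 10·1·6 + 1·9·5 + 10·4·3 = 279 ≡ 4.
  S = (4, 7, 4) ≠ 0, so r is not a codeword (an error is present).
Step 3: locate the error. For a single error e at position i, S_ℓ = v_i·e·α_i^ℓ, so α_err = S_1/S_0.
  S_0^{−1} = 4^{−1} = 3 (mod 11), so α_err = 7·3 = 21 ≡ 10 = α_3. Error position i = 3.
  Consistency check: S_2/S_1 = 4·8 = 32 ≡ 10 = α_err ✓ (single-error assumption holds).
Step 4: error magnitude e = S_0/v_3 = S_0·∏_{j≠3}(α_3 − α_j) = 4·10 = 40 ≡ 7 (mod 11).
Step 5: correct position 3: c_3 = r_3 − e = 6 − 7 ≡ 10 (mod 11). Hence c = [2, 4, 10, 5, 3].
  Check: interpolating c through the α_i gives m(x) = 6 + 7·x (degree < 2) with m(α_i) = c_i for every i, so c is indeed a codeword.


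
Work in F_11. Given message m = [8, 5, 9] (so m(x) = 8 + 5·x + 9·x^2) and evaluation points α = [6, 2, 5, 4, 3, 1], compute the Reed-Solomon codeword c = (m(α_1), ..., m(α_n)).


c = [10, 10, 5, 7, 5, 0]

Message polynomial: m(x) = 8 + 5·x + 9·x^2 (mod 11).
For each evaluation point α_i, compute m(α_i) mod 11:
  α_1 = 6: Horner steps 9 → 4 → 10, so m(6) = 10.
  α_2 = 2: Horner steps 9 → 1 → 10, so m(2) = 10.
  α_3 = 5: Horner steps 9 → 6 → 5, so m(5) = 5.
  α_4 = 4: Horner steps 9 → 8 → 7, so m(4) = 7.
  α_5 = 3: Horner steps 9 → 10 → 5, so m(3) = 5.
  α_6 = 1: Horner steps 9 → 3 → 0, so m(1) = 0.
Codeword c = [10, 10, 5, 7, 5, 0] ∈ F_11^6.


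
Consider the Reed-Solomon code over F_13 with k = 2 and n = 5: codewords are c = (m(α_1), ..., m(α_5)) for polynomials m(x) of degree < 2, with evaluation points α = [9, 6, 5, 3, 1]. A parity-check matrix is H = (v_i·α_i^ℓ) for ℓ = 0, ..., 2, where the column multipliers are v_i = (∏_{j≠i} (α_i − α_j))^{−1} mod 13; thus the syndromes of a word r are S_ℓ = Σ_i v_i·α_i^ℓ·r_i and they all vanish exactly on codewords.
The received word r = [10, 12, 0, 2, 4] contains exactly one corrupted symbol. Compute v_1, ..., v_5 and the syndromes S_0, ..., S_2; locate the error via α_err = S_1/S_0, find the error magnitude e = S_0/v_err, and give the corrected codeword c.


S = (10, 12, 4), error at position 1, error magnitude e = 1, c = [9, 12, 0, 2, 4].

Step 1: column multipliers v_i = (∏_{j≠i}(α_i − α_j))^{−1} mod 13.
  i = 1 (α = 9): (9−6)(9−5)(9−3)(9−1) = 3·4·6·8 = 576 ≡ 4, so v_1 = 4^{−1} = 10 (mod 13).
  i = 2 (α = 6): (6−9)(6−5)(6−3)(6−1) = (−3)·1·3·5 = −45 ≡ 7, so v_2 = 7^{−1} = 2 (mod 13).
  i = 3 (α = 5): (5−9)(5−6)(5−3)(5−1) = (−4)·(−1)·2·4 = 32 ≡ 6, so v_3 = 6^{−1} = 11 (mod 13).
  i = 4 (α = 3): (3−9)(3−6)(3−5)(3−1) = (−6)·(−3)·(−2)·2 = −72 ≡ 6, so v_4 = 6^{−1} = 11 (mod 13).
  i = 5 (α = 1): (1−9)(1−6)(1−5)(1−3) = (−8)·(−5)·(−4)·(−2) = 320 ≡ 8, so v_5 = 8^{−1} = 5 (mod 13).
  v = [10, 2, 11, 11, 5].
Step 2: syndromes of r = [10, 12, 0, 2, 4] (all sums mod 13).
  S_0 = Σ v_i r_i = 10·10 + 2·12 + 11·0 + 11·2 + 5·4 = 166 ≡ 10.
  S_1 = Σ v_i α_i r_i = 10·9·10 + 2·6·12 + 11·5·0 + 11·3·2 + 5·1·4 = 1130 ≡ 12.
  α_i^2 mod 13 = [3, 10, 12, 9, 1].
  S_2 = Σ v_i α_i^2 r_i = 10·3·10 + 2·10·12 + 11·12·0 + 11·9·2 + 5·1·4 = 758 ≡ 4.
  S = (10, 12, 4) ≠ 0, so r is not a codeword (an error is present).
Step 3: locate the error. For a single error e at position i, S_ℓ = v_i·e·α_i^ℓ, so α_err = S_1/S_0.
  S_0^{−1} = 10^{−1} = 4 (mod 13), so α_err = 12·4 = 48 ≡ 9 = α_1. Error position i = 1.
  Consistency check: S_2/S_1 = 4·12 = 48 ≡ 9 = α_err ✓ (single-error assumption holds).
Step 4: error magnitude e = S_0/v_1 = S_0·∏_{j≠1}(α_1 − α_j) = 10·4 = 40 ≡ 1 (mod 13).
Step 5: correct position 1: c_1 = r_1 − e = 10 − 1 ≡ 9 (mod 13). Hence c = [9, 12, 0, 2, 4].
  Check: interpolating c through the α_i gives m(x) = 5 + 12·x (degree < 2) with m(α_i) = c_i for every i, so c is indeed a codeword.


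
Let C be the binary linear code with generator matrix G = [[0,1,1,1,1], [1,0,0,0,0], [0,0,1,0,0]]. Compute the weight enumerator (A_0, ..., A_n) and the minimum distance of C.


Weight distribution: A_0 = 1, A_1 = 2, A_2 = 1, A_3 = 1, A_4 = 2, A_5 = 1. Minimum distance d = 1.

Enumerate all 2^3 = 8 messages m ∈ F_2^3.
For each, compute codeword c = mG in F_2^5, then tally its weight.
  m = 000 → c = 00000, weight = 0.
  m = 100 → c = 01111, weight = 4.
  m = 010 → c = 10000, weight = 1.
  m = 110 → c = 11111, weight = 5.
  m = 001 → c = 00100, weight = 1.
  m = 101 → c = 01011, weight = 3.
  m = 011 → c = 10100, weight = 2.
  m = 111 → c = 11011, weight = 4.
Tally weights:
  weight 0: 1 codewords.
  weight 1: 2 codewords.
  weight 2: 1 codewords.
  weight 3: 1 codewords.
  weight 4: 2 codewords.
  weight 5: 1 codewords.
Minimum distance d = smallest w > 0 with A_w > 0 = 1.
Sanity: Σ A_w = 8 = 2^3 = 8 ✓.


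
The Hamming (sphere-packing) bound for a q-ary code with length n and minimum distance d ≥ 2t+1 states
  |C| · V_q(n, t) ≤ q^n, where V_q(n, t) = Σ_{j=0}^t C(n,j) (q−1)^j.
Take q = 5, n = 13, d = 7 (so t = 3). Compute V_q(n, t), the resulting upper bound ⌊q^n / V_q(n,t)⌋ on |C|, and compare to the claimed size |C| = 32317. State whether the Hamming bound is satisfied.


V_q(n, t) = 19605, q^n = 1220703125, Hamming bound = 62264, |C| = 32317 ≤ bound (satisfied).

Step 1: Compute V_q(n, t) = Σ_{j=0}^3 C(n, j) (q−1)^j.
  j = 0: C(13,0)·(4)^0 = 1·1 = 1.
  j = 1: C(13,1)·(4)^1 = 13·4 = 52.
  j = 2: C(13,2)·(4)^2 = 78·16 = 1248.
  j = 3: C(13,3)·(4)^3 = 286·64 = 18304.
  V_q(n, t) = 1 + 52 + 1248 + 18304 = 19605.
Step 2: q^n = 5^13 = 1220703125.
Step 3: Hamming bound ⌊q^n / V_q(n,t)⌋ = ⌊1220703125/19605⌋ = 62264.
Step 4: Compare |C| = 32317 to 62264: satisfied.
The claimed |C| lies below the Hamming bound.


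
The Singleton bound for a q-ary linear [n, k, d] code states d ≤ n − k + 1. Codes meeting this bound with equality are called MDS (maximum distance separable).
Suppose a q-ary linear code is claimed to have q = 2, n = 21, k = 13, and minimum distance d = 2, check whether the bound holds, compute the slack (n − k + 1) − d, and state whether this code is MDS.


Singleton RHS = n − k + 1 = 9, slack = 7, bound satisfied, not MDS.

Singleton bound: d ≤ n − k + 1.
Here n = 21, k = 13, so n − k + 1 = 9.
Given d = 2, check d ≤ 9: YES.
Slack = (n − k + 1) − d = 7.
The code is NOT MDS (slack = 7 > 0).
Description: the claimed parameters are [21, 13, 2]_2; such a code would be non-MDS.


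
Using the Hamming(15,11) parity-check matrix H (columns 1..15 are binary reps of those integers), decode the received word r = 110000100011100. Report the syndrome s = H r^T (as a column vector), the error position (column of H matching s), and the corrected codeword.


s = (1, 1, 1, 0)^T, error position = 14, corrected codeword c = 110000100011110

Compute s = H r^T mod 2 one row at a time:
  s_1 = 0 + 0 + 0 + 1 + 1 + 1 + 0 + 0 = 3 ≡ 1 (mod 2).
  s_2 = 0 + 0 + 0 + 1 + 1 + 1 + 0 + 0 = 3 ≡ 1 (mod 2).
  s_3 = 1 + 0 + 0 + 1 + 0 + 1 + 0 + 0 = 3 ≡ 1 (mod 2).
  s_4 = 1 + 0 + 0 + 1 + 0 + 1 + 1 + 0 = 4 ≡ 0 (mod 2).
s = (1, 1, 1, 0)^T — this equals column 14 of H (binary 1110), so error is at position 14.
Correct: flip bit 14 of r = 110000100011100 to get c = 110000100011110.


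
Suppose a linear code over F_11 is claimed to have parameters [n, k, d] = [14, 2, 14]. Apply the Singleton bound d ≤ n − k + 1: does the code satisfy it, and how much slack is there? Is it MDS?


Singleton RHS = n − k + 1 = 13, slack = -1, bound violated (no such code; not MDS).

Singleton bound: d ≤ n − k + 1.
Here n = 14, k = 2, so n − k + 1 = 13.
Given d = 14, check d ≤ 13: NO.
Slack = (n − k + 1) − d = -1.
The slack is negative: d = 14 exceeds n − k + 1 = 13 by 1, so the Singleton bound is violated and no linear [14, 2, 14]_11 code can exist. In particular it is not MDS (MDS requires d = n − k + 1 exactly).
Description: the claimed parameters are [14, 2, 14]_11; such a code would be impossible (violates the Singleton bound).


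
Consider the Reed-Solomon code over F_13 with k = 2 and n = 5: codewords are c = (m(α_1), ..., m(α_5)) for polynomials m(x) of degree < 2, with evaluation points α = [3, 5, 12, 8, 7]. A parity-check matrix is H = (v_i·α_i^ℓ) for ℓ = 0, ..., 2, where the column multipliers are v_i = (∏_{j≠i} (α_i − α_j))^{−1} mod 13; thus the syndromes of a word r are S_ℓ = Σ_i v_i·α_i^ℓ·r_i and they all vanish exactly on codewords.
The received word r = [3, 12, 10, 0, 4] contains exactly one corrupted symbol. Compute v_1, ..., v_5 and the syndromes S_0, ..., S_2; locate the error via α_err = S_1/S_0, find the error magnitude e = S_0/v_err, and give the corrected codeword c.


S = (1, 3, 9), error at position 1, error magnitude e = 9, c = [7, 12, 10, 0, 4].

Step 1: column multipliers v_i = (∏_{j≠i}(α_i − α_j))^{−1} mod 13.
  i = 1 (α = 3): (3−5)(3−12)(3−8)(3−7) = (−2)·(−9)·(−5)·(−4) = 360 ≡ 9, so v_1 = 9^{−1} = 3 (mod 13).
  i = 2 (α = 5): (5−3)(5−12)(5−8)(5−7) = 2·(−7)·(−3)·(−2) = −84 ≡ 7, so v_2 = 7^{−1} = 2 (mod 13).
  i = 3 (α = 12): (12−3)(12−5)(12−8)(12−7) = 9·7·4·5 = 1260 ≡ 12, so v_3 = 12^{−1} = 12 (mod 13).
  i = 4 (α = 8): (8−3)(8−5)(8−12)(8−7) = 5·3·(−4)·1 = −60 ≡ 5, so v_4 = 5^{−1} = 8 (mod 13).
  i = 5 (α = 7): (7−3)(7−5)(7−12)(7−8) = 4·2·(−5)·(−1) = 40 ≡ 1, so v_5 = 1^{−1} = 1 (mod 13).
  v = [3, 2, 12, 8, 1].
Step 2: syndromes of r = [3, 12, 10, 0, 4] (all sums mod 13).
  S_0 = Σ v_i r_i = 3·3 + 2·12 + 12·10 + 8·0 + 1·4 = 157 ≡ 1.
  S_1 = Σ v_i α_i r_i = 3·3·3 + 2·5·12 + 12·12·10 + 8·8·0 + 1·7·4 = 1615 ≡ 3.
  α_i^2 mod 13 = [9, 12, 1, 12, 10].
  S_2 = Σ v_i α_i^2 r_i = 3·9·3 + 2·12·12 + 12·1·10 + 8·12·0 + 1·10·4 = 529 ≡ 9.
  S = (1, 3, 9) ≠ 0, so r is not a codeword (an error is present).
Step 3: locate the error. For a single error e at position i, S_ℓ = v_i·e·α_i^ℓ, so α_err = S_1/S_0.
  S_0^{−1} = 1^{−1} = 1 (mod 13), so α_err = 3·1 = 3 ≡ 3 = α_1. Error position i = 1.
  Consistency check: S_2/S_1 = 9·9 = 81 ≡ 3 = α_err ✓ (single-error assumption holds).
Step 4: error magnitude e = S_0/v_1 = S_0·∏_{j≠1}(α_1 − α_j) = 1·9 = 9 ≡ 9 (mod 13).
Step 5: correct position 1: c_1 = r_1 − e = 3 − 9 ≡ 7 (mod 13). Hence c = [7, 12, 10, 0, 4].
  Check: interpolating c through the α_i gives m(x) = 6 + 9·x (degree < 2) with m(α_i) = c_i for every i, so c is indeed a codeword.


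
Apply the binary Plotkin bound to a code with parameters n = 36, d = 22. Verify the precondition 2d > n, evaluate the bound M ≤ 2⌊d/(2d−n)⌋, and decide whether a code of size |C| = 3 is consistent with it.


Plotkin bound M ≤ 4; given |C| = 3 ≤ bound (satisfied).

Check applicability: 2d = 44, n = 36.
2d − n = 8 > 0, so Plotkin applies.
Compute d/(2d−n) = 22/8 ≈ 2.7500.
⌊d/(2d−n)⌋ = 2.
Plotkin bound: M ≤ 2·2 = 4.
Given |C| = 3, check: satisfied.
This |C| is below the Plotkin bound.


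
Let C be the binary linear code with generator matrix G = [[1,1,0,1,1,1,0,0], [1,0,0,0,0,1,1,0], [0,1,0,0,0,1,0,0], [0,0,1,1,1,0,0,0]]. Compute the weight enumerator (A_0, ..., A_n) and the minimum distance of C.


Weight distribution: A_0 = 1, A_2 = 2, A_3 = 6, A_4 = 3, A_5 = 2, A_6 = 2. Minimum distance d = 2.

Enumerate all 2^4 = 16 messages m ∈ F_2^4.
For each, compute codeword c = mG in F_2^8, then tally its weight.
  m = 0000 → c = 00000000, weight = 0.
  m = 1000 → c = 11011100, weight = 5.
  m = 0100 → c = 10000110, weight = 3.
  m = 1100 → c = 01011010, weight = 4.
  m = 0010 → c = 01000100, weight = 2.
  m = 1010 → c = 10011000, weight = 3.
  m = 0110 → c = 11000010, weight = 3.
  m = 1110 → c = 00011110, weight = 4.
  m = 0001 → c = 00111000, weight = 3.
  m = 1001 → c = 11100100, weight = 4.
  m = 0101 → c = 10111110, weight = 6.
  m = 1101 → c = 01100010, weight = 3.
  m = 0011 → c = 01111100, weight = 5.
  m = 1011 → c = 10100000, weight = 2.
  m = 0111 → c = 11111010, weight = 6.
  m = 1111 → c = 00100110, weight = 3.
Tally weights:
  weight 0: 1 codewords.
  weight 2: 2 codewords.
  weight 3: 6 codewords.
  weight 4: 3 codewords.
  weight 5: 2 codewords.
  weight 6: 2 codewords.
Minimum distance d = smallest w > 0 with A_w > 0 = 2.
Sanity: Σ A_w = 16 = 2^4 = 16 ✓.


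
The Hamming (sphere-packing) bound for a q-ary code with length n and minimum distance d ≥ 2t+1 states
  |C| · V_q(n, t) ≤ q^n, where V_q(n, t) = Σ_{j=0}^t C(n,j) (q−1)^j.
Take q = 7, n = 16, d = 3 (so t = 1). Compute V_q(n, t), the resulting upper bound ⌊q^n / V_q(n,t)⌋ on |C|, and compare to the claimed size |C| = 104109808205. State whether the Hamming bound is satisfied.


V_q(n, t) = 97, q^n = 33232930569601, Hamming bound = 342607531645, |C| = 104109808205 ≤ bound (satisfied).

Step 1: Compute V_q(n, t) = Σ_{j=0}^1 C(n, j) (q−1)^j.
  j = 0: C(16,0)·(6)^0 = 1·1 = 1.
  j = 1: C(16,1)·(6)^1 = 16·6 = 96.
  V_q(n, t) = 1 + 96 = 97.
Step 2: q^n = 7^16 = 33232930569601.
Step 3: Hamming bound ⌊q^n / V_q(n,t)⌋ = ⌊33232930569601/97⌋ = 342607531645.
Step 4: Compare |C| = 104109808205 to 342607531645: satisfied.
The claimed |C| lies below the Hamming bound.


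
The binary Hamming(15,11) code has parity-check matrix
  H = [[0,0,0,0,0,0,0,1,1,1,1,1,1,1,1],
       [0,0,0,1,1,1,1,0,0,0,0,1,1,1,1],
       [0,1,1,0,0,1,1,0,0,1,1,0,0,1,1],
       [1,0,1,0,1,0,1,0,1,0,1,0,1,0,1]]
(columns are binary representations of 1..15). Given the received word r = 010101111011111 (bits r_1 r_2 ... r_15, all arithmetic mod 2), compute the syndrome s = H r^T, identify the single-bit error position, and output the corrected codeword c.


s = (1, 1, 0, 1)^T, error position = 13, corrected codeword c = 010101111011011

Compute s = H r^T mod 2 one row at a time:
  s_1 = 1 + 1 + 0 + 1 + 1 + 1 + 1 + 1 = 7 ≡ 1 (mod 2).
  s_2 = 1 + 0 + 1 + 1 + 1 + 1 + 1 + 1 = 7 ≡ 1 (mod 2).
  s_3 = 1 + 0 + 1 + 1 + 0 + 1 + 1 + 1 = 6 ≡ 0 (mod 2).
  s_4 = 0 + 0 + 0 + 1 + 1 + 1 + 1 + 1 = 5 ≡ 1 (mod 2).
s = (1, 1, 0, 1)^T — this equals column 13 of H (binary 1101), so error is at position 13.
Correct: flip bit 13 of r = 010101111011111 to get c = 010101111011011.


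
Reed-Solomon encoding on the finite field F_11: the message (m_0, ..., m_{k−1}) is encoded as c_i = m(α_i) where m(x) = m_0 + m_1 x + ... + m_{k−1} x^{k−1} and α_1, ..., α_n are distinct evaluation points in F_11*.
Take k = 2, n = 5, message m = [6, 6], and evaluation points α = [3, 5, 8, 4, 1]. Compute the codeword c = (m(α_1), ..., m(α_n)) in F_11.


c = [2, 3, 10, 8, 1]

Message polynomial: m(x) = 6 + 6·x (mod 11).
For each evaluation point α_i, compute m(α_i) mod 11:
  α_1 = 3: Horner steps 6 → 2, so m(3) = 2.
  α_2 = 5: Horner steps 6 → 3, so m(5) = 3.
  α_3 = 8: Horner steps 6 → 10, so m(8) = 10.
  α_4 = 4: Horner steps 6 → 8, so m(4) = 8.
  α_5 = 1: Horner steps 6 → 1, so m(1) = 1.
Codeword c = [2, 3, 10, 8, 1] ∈ F_11^5.


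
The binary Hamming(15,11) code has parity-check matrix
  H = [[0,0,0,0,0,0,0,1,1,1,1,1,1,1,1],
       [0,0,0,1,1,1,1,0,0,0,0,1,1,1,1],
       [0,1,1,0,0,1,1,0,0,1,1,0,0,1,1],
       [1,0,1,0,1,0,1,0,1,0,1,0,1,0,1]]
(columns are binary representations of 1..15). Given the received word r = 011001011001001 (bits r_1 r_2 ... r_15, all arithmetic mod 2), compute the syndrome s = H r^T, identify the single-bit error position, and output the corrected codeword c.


s = (0, 1, 0, 1)^T, error position = 5, corrected codeword c = 011011011001001

Compute s = H r^T mod 2 one row at a time:
  s_1 = 1 + 1 + 0 + 0 + 1 + 0 + 0 + 1 = 4 ≡ 0 (mod 2).
  s_2 = 0 + 0 + 1 + 0 + 1 + 0 + 0 + 1 = 3 ≡ 1 (mod 2).
  s_3 = 1 + 1 + 1 + 0 + 0 + 0 + 0 + 1 = 4 ≡ 0 (mod 2).
  s_4 = 0 + 1 + 0 + 0 + 1 + 0 + 0 + 1 = 3 ≡ 1 (mod 2).
s = (0, 1, 0, 1)^T — this equals column 5 of H (binary 0101), so error is at position 5.
Correct: flip bit 5 of r = 011001011001001 to get c = 011011011001001.


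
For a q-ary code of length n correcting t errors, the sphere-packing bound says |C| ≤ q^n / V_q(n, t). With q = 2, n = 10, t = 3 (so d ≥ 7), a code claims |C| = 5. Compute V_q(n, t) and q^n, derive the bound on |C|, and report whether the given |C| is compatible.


V_q(n, t) = 176, q^n = 1024, Hamming bound = 5, |C| = 5 ≤ bound (satisfied).

Step 1: Compute V_q(n, t) = Σ_{j=0}^3 C(n, j) (q−1)^j.
  j = 0: C(10,0)·(1)^0 = 1·1 = 1.
  j = 1: C(10,1)·(1)^1 = 10·1 = 10.
  j = 2: C(10,2)·(1)^2 = 45·1 = 45.
  j = 3: C(10,3)·(1)^3 = 120·1 = 120.
  V_q(n, t) = 1 + 10 + 45 + 120 = 176.
Step 2: q^n = 2^10 = 1024.
Step 3: Hamming bound ⌊q^n / V_q(n,t)⌋ = ⌊1024/176⌋ = 5.
Step 4: Compare |C| = 5 to 5: satisfied.
The claimed |C| lies at the Hamming bound (tight).


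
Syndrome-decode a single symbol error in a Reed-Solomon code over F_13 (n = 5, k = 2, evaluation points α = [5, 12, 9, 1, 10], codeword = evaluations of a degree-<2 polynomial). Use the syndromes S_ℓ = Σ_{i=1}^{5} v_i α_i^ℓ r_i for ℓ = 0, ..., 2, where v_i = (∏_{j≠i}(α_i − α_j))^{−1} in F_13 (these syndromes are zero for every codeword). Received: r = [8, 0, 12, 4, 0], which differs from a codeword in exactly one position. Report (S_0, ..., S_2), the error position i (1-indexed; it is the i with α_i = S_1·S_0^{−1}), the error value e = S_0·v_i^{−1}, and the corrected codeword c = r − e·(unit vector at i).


S = (9, 4, 9), error at position 2, error magnitude e = 11, c = [8, 2, 12, 4, 0].

Step 1: column multipliers v_i = (∏_{j≠i}(α_i − α_j))^{−1} mod 13.
  i = 1 (α = 5): (5−12)(5−9)(5−1)(5−10) = (−7)·(−4)·4·(−5) = −560 ≡ 12, so v_1 = 12^{−1} = 12 (mod 13).
  i = 2 (α = 12): (12−5)(12−9)(12−1)(12−10) = 7·3·11·2 = 462 ≡ 7, so v_2 = 7^{−1} = 2 (mod 13).
  i = 3 (α = 9): (9−5)(9−12)(9−1)(9−10) = 4·(−3)·8·(−1) = 96 ≡ 5, so v_3 = 5^{−1} = 8 (mod 13).
  i = 4 (α = 1): (1−5)(1−12)(1−9)(1−10) = (−4)·(−11)·(−8)·(−9) = 3168 ≡ 9, so v_4 = 9^{−1} = 3 (mod 13).
  i = 5 (α = 10): (10−5)(10−12)(10−9)(10−1) = 5·(−2)·1·9 = −90 ≡ 1, so v_5 = 1^{−1} = 1 (mod 13).
  v = [12, 2, 8, 3, 1].
Step 2: syndromes of r = [8, 0, 12, 4, 0] (all sums mod 13).
  S_0 = Σ v_i r_i = 12·8 + 2·0 + 8·12 + 3·4 + 1·0 = 204 ≡ 9.
  S_1 = Σ v_i α_i r_i = 12·5·8 + 2·12·0 + 8·9·12 + 3·1·4 + 1·10·0 = 1356 ≡ 4.
  α_i^2 mod 13 = [12, 1, 3, 1, 9].
  S_2 = Σ v_i α_i^2 r_i = 12·12·8 + 2·1·0 + 8·3·12 + 3·1·4 + 1·9·0 = 1452 ≡ 9.
  S = (9, 4, 9) ≠ 0, so r is not a codeword (an error is present).
Step 3: locate the error. For a single error e at position i, S_ℓ = v_i·e·α_i^ℓ, so α_err = S_1/S_0.
  S_0^{−1} = 9^{−1} = 3 (mod 13), so α_err = 4·3 = 12 ≡ 12 = α_2. Error position i = 2.
  Consistency check: S_2/S_1 = 9·10 = 90 ≡ 12 = α_err ✓ (single-error assumption holds).
Step 4: error magnitude e = S_0/v_2 = S_0·∏_{j≠2}(α_2 − α_j) = 9·7 = 63 ≡ 11 (mod 13).
Step 5: correct position 2: c_2 = r_2 − e = 0 − 11 ≡ 2 (mod 13). Hence c = [8, 2, 12, 4, 0].
  Check: interpolating c through the α_i gives m(x) = 3 + 1·x (degree < 2) with m(α_i) = c_i for every i, so c is indeed a codeword.


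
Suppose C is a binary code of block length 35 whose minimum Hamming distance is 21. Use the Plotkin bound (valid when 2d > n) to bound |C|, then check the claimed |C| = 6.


Plotkin bound M ≤ 6; given |C| = 6 ≤ bound (satisfied).

Check applicability: 2d = 42, n = 35.
2d − n = 7 > 0, so Plotkin applies.
Compute d/(2d−n) = 21/7 ≈ 3.0000.
⌊d/(2d−n)⌋ = 3.
Plotkin bound: M ≤ 2·3 = 6.
Given |C| = 6, check: satisfied.
This |C| is at the Plotkin bound.


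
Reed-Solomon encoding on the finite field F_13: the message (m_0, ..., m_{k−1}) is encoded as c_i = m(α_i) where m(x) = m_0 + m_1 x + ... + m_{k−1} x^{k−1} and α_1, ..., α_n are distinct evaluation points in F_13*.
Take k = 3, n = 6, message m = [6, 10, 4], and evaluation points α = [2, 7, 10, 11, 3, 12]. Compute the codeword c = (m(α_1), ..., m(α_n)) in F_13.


c = [3, 12, 12, 2, 7, 0]

Message polynomial: m(x) = 6 + 10·x + 4·x^2 (mod 13).
For each evaluation point α_i, compute m(α_i) mod 13:
  α_1 = 2: Horner steps 4 → 5 → 3, so m(2) = 3.
  α_2 = 7: Horner steps 4 → 12 → 12, so m(7) = 12.
  α_3 = 10: Horner steps 4 → 11 → 12, so m(10) = 12.
  α_4 = 11: Horner steps 4 → 2 → 2, so m(11) = 2.
  α_5 = 3: Horner steps 4 → 9 → 7, so m(3) = 7.
  α_6 = 12: Horner steps 4 → 6 → 0, so m(12) = 0.
Codeword c = [3, 12, 12, 2, 7, 0] ∈ F_13^6.


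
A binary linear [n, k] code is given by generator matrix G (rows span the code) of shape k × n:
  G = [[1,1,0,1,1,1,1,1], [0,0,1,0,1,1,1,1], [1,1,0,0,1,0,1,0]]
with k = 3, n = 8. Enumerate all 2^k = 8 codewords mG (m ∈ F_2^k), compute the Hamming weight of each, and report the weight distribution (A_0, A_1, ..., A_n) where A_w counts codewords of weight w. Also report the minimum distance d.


Weight distribution: A_0 = 1, A_3 = 1, A_4 = 3, A_5 = 2, A_7 = 1. Minimum distance d = 3.

Enumerate all 2^3 = 8 messages m ∈ F_2^3.
For each, compute codeword c = mG in F_2^8, then tally its weight.
  m = 000 → c = 00000000, weight = 0.
  m = 100 → c = 11011111, weight = 7.
  m = 010 → c = 00101111, weight = 5.
  m = 110 → c = 11110000, weight = 4.
  m = 001 → c = 11001010, weight = 4.
  m = 101 → c = 00010101, weight = 3.
  m = 011 → c = 11100101, weight = 5.
  m = 111 → c = 00111010, weight = 4.
Tally weights:
  weight 0: 1 codewords.
  weight 3: 1 codewords.
  weight 4: 3 codewords.
  weight 5: 2 codewords.
  weight 7: 1 codewords.
Minimum distance d = smallest w > 0 with A_w > 0 = 3.
Sanity: Σ A_w = 8 = 2^3 = 8 ✓.


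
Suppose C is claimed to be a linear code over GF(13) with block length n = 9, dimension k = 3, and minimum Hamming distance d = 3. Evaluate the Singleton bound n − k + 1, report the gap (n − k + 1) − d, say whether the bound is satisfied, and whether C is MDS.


Singleton RHS = n − k + 1 = 7, slack = 4, bound satisfied, not MDS.

Singleton bound: d ≤ n − k + 1.
Here n = 9, k = 3, so n − k + 1 = 7.
Given d = 3, check d ≤ 7: YES.
Slack = (n − k + 1) − d = 4.
The code is NOT MDS (slack = 4 > 0).
Description: the claimed parameters are [9, 3, 3]_13; such a code would be non-MDS.


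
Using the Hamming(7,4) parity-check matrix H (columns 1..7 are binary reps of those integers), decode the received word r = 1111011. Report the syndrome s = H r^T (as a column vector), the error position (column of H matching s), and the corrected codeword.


s = (1, 0, 1)^T, error position = 5, corrected codeword c = 1111111

Compute s = H r^T mod 2 one row at a time:
  s_1 = 1 + 0 + 1 + 1 = 3 ≡ 1 (mod 2).
  s_2 = 1 + 1 + 1 + 1 = 4 ≡ 0 (mod 2).
  s_3 = 1 + 1 + 0 + 1 = 3 ≡ 1 (mod 2).
s = (1, 0, 1)^T — this equals column 5 of H (binary 101), so error is at position 5.
Correct: flip bit 5 of r = 1111011 to get c = 1111111.


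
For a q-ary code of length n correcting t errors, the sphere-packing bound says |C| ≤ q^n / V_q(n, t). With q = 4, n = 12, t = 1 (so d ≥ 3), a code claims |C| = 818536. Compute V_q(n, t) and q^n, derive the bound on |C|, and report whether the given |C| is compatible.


V_q(n, t) = 37, q^n = 16777216, Hamming bound = 453438, |C| = 818536 > bound (violated).

Step 1: Compute V_q(n, t) = Σ_{j=0}^1 C(n, j) (q−1)^j.
  j = 0: C(12,0)·(3)^0 = 1·1 = 1.
  j = 1: C(12,1)·(3)^1 = 12·3 = 36.
  V_q(n, t) = 1 + 36 = 37.
Step 2: q^n = 4^12 = 16777216.
Step 3: Hamming bound ⌊q^n / V_q(n,t)⌋ = ⌊16777216/37⌋ = 453438.
Step 4: Compare |C| = 818536 to 453438: violated.
The claimed |C| lies above the Hamming bound, so no 4-ary code of length 12 with d ≥ 3 can have 818536 codewords.


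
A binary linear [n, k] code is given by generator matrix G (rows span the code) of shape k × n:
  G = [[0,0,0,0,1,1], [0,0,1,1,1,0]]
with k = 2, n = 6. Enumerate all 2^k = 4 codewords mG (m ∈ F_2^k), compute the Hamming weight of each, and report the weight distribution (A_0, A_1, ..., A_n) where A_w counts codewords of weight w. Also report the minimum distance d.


Weight distribution: A_0 = 1, A_2 = 1, A_3 = 2. Minimum distance d = 2.

Enumerate all 2^2 = 4 messages m ∈ F_2^2.
For each, compute codeword c = mG in F_2^6, then tally its weight.
  m = 00 → c = 000000, weight = 0.
  m = 10 → c = 000011, weight = 2.
  m = 01 → c = 001110, weight = 3.
  m = 11 → c = 001101, weight = 3.
Tally weights:
  weight 0: 1 codewords.
  weight 2: 1 codewords.
  weight 3: 2 codewords.
Minimum distance d = smallest w > 0 with A_w > 0 = 2.
Sanity: Σ A_w = 4 = 2^2 = 4 ✓.


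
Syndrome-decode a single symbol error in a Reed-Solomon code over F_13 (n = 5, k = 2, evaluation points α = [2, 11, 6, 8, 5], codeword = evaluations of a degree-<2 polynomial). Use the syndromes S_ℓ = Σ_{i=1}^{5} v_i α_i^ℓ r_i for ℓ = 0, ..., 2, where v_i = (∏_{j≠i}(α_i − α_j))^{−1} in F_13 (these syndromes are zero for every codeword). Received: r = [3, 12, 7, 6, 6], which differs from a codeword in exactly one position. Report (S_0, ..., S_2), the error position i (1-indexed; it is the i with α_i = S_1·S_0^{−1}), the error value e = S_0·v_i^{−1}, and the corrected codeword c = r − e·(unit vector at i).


S = (4, 6, 9), error at position 4, error magnitude e = 10, c = [3, 12, 7, 9, 6].

Step 1: column multipliers v_i = (∏_{j≠i}(α_i − α_j))^{−1} mod 13.
  i = 1 (α = 2): (2−11)(2−6)(2−8)(2−5) = (−9)·(−4)·(−6)·(−3) = 648 ≡ 11, so v_1 = 11^{−1} = 6 (mod 13).
  i = 2 (α = 11): (11−2)(11−6)(11−8)(11−5) = 9·5·3·6 = 810 ≡ 4, so v_2 = 4^{−1} = 10 (mod 13).
  i = 3 (α = 6): (6−2)(6−11)(6−8)(6−5) = 4·(−5)·(−2)·1 = 40 ≡ 1, so v_3 = 1^{−1} = 1 (mod 13).
  i = 4 (α = 8): (8−2)(8−11)(8−6)(8−5) = 6·(−3)·2·3 = −108 ≡ 9, so v_4 = 9^{−1} = 3 (mod 13).
  i = 5 (α = 5): (5−2)(5−11)(5−6)(5−8) = 3·(−6)·(−1)·(−3) = −54 ≡ 11, so v_5 = 11^{−1} = 6 (mod 13).
  v = [6, 10, 1, 3, 6].
Step 2: syndromes of r = [3, 12, 7, 6, 6] (all sums mod 13).
  S_0 = Σ v_i r_i = 6·3 + 10·12 + 1·7 + 3·6 + 6·6 = 199 ≡ 4.
  S_1 = Σ v_i α_i r_i = 6·2·3 + 10·11·12 + 1·6·7 + 3·8·6 + 6·5·6 = 1722 ≡ 6.
  α_i^2 mod 13 = [4, 4, 10, 12, 12].
  S_2 = Σ v_i α_i^2 r_i = 6·4·3 + 10·4·12 + 1·10·7 + 3·12·6 + 6·12·6 = 1270 ≡ 9.
  S = (4, 6, 9) ≠ 0, so r is not a codeword (an error is present).
Step 3: locate the error. For a single error e at position i, S_ℓ = v_i·e·α_i^ℓ, so α_err = S_1/S_0.
  S_0^{−1} = 4^{−1} = 10 (mod 13), so α_err = 6·10 = 60 ≡ 8 = α_4. Error position i = 4.
  Consistency check: S_2/S_1 = 9·11 = 99 ≡ 8 = α_err ✓ (single-error assumption holds).
Step 4: error magnitude e = S_0/v_4 = S_0·∏_{j≠4}(α_4 − α_j) = 4·9 = 36 ≡ 10 (mod 13).
Step 5: correct position 4: c_4 = r_4 − e = 6 − 10 ≡ 9 (mod 13). Hence c = [3, 12, 7, 9, 6].
  Check: interpolating c through the α_i gives m(x) = 1 + 1·x (degree < 2) with m(α_i) = c_i for every i, so c is indeed a codeword.
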